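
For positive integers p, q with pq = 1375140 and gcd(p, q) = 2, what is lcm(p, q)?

gcd·lcm = product, so lcm = 1375140/2 = 687570.

687570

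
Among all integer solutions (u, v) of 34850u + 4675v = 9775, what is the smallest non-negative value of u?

gcd(34850, 4675) = 425 (Euclid: 34850 = 7·4675 + 2125; 4675 = 2·2125 + 425; 2125 = 5·425 + 0), and 425 | 9775.
Extended Euclid: 34850·(-2) + 4675·(15) = 425. Scale by 23: u₀ = -46.
General solution u = u₀ + 11t; reducing mod 11 gives u = 9 (and v = -65).

9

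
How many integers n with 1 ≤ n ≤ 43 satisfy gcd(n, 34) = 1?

34 = 2·17. Inclusion–exclusion on these primes:
43 − ⌊43/2⌋ − ⌊43/17⌋ + ⌊43/34⌋ = 21

21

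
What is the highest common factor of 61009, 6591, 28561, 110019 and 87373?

169

gcd(61009, 6591): 61009 = 9·6591 + 1690; 6591 = 3·1690 + 1521; 1690 = 1·1521 + 169; 1521 = 9·169 + 0 → 169
gcd(169, 28561): 28561 = 169·169 + 0 → 169
gcd(169, 110019): 110019 = 651·169 + 0 → 169
gcd(169, 87373): 87373 = 517·169 + 0 → 169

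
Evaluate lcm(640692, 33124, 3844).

392204092644

640692 = 2² · 3² · 13 · 37²; 33124 = 2² · 7² · 13²; 3844 = 2² · 31²
lcm takes max exponent of each prime: 2² · 3² · 7² · 13² · 31² · 37² = 392204092644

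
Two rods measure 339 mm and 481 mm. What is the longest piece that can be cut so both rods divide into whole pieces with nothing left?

Euclid: 481 = 1·339 + 142; 339 = 2·142 + 55; 142 = 2·55 + 32; 55 = 1·32 + 23; 32 = 1·23 + 9; 23 = 2·9 + 5; 9 = 1·5 + 4; 5 = 1·4 + 1; 4 = 4·1 + 0. Last nonzero remainder: 1.

1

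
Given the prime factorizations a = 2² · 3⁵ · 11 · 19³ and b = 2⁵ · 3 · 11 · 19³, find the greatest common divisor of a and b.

min exponent per shared prime: 2² · 3 · 11 · 19³ = 905388

905388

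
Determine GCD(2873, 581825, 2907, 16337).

gcd(2873, 581825): 581825 = 202·2873 + 1479; 2873 = 1·1479 + 1394; 1479 = 1·1394 + 85; 1394 = 16·85 + 34; 85 = 2·34 + 17; 34 = 2·17 + 0 → 17
gcd(17, 2907): 2907 = 171·17 + 0 → 17
gcd(17, 16337): 16337 = 961·17 + 0 → 17

17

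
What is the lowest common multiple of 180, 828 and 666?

lcm(180, 828) = 180·828/gcd = 149040/36 = 4140
lcm(4140, 666) = 4140·666/gcd = 2757240/18 = 153180

153180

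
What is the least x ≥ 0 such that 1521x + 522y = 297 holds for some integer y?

5

Euclid: 1521 = 2·522 + 477; 522 = 1·477 + 45; 477 = 10·45 + 27; 45 = 1·27 + 18; 27 = 1·18 + 9; 18 = 2·9 + 0 → gcd = 9; 297 = 9·33.
Back-substitution yields 1521·(23) + 522·(-67) = 9, so one solution is x = 23·33 = 759, y = -67·33 = -2211.
Solutions in x differ by 522/9 = 58; the one in [0, 58) is 759 mod 58 = 5.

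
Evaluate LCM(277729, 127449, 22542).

277729 = 17² · 31²; 127449 = 3² · 7² · 17²; 22542 = 2 · 3 · 13 · 17²
lcm takes max exponent of each prime: 2 · 3² · 7² · 13 · 17² · 31² = 3184440714

3184440714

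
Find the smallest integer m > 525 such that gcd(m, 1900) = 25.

575

1900 = 25·76. Any m with gcd(m, 1900) = 25 is a multiple of 25, say 25s, with s coprime to 76.
Need s > 525/25, so s ≥ 22. First s ≥ 22 with gcd(s, 76) = 1 is s = 23. Thus m = 25·23 = 575.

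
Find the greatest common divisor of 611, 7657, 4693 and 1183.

13

611 = 13 · 47; 7657 = 13 · 19 · 31; 4693 = 13 · 19²; 1183 = 7 · 13²
gcd takes min exponent of each prime: 13 = 13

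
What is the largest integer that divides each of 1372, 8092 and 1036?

1372 = 2² · 7³; 8092 = 2² · 7 · 17²; 1036 = 2² · 7 · 37
gcd takes min exponent of each prime: 2² · 7 = 28

28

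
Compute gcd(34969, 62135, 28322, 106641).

gcd(34969, 62135): 62135 = 1·34969 + 27166; 34969 = 1·27166 + 7803; 27166 = 3·7803 + 3757; 7803 = 2·3757 + 289; 3757 = 13·289 + 0 → 289
gcd(289, 28322): 28322 = 98·289 + 0 → 289
gcd(289, 106641): 106641 = 369·289 + 0 → 289

289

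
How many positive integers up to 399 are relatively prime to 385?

Prime factors of 385: 5, 7, 11. Count integers ≤ 399 divisible by none of them.
By inclusion–exclusion: 399 − ⌊399/5⌋ − ⌊399/7⌋ − ⌊399/11⌋ + ⌊399/35⌋ + ⌊399/55⌋ + ⌊399/77⌋ − ⌊399/385⌋ = 249.

249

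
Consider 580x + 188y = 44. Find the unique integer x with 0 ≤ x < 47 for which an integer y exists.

gcd(580, 188) = 4 (Euclid: 580 = 3·188 + 16; 188 = 11·16 + 12; 16 = 1·12 + 4; 12 = 3·4 + 0), and 4 | 44.
Extended Euclid: 580·(12) + 188·(-37) = 4. Scale by 11: x₀ = 132.
General solution x = x₀ + 47t; reducing mod 47 gives x = 38 (and y = -117).

38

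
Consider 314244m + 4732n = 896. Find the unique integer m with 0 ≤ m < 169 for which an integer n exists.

Reduce mod 4732: 314244m ≡ 896 (mod 4732). With g = gcd(314244, 4732) = 28 dividing 896, divide through: 11223m ≡ 32 (mod 169).
Since gcd(11223, 169) = 1, m ≡ 32·(11223)⁻¹ ≡ 47 (mod 169). Smallest non-negative: 47.

47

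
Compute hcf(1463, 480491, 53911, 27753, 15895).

11

gcd(1463, 480491): 480491 = 328·1463 + 627; 1463 = 2·627 + 209; 627 = 3·209 + 0 → 209
gcd(209, 53911): 53911 = 257·209 + 198; 209 = 1·198 + 11; 198 = 18·11 + 0 → 11
gcd(11, 27753): 27753 = 2523·11 + 0 → 11
gcd(11, 15895): 15895 = 1445·11 + 0 → 11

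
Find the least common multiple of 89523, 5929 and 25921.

5730277707

89523 = 3² · 7³ · 29; 5929 = 7² · 11²; 25921 = 7² · 23²
lcm takes max exponent of each prime: 3² · 7³ · 11² · 23² · 29 = 5730277707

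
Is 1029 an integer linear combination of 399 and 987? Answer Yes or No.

Yes

gcd(399, 987): 987 = 2·399 + 189; 399 = 2·189 + 21; 189 = 9·21 + 0 → 21
21 divides 1029, so a solution exists.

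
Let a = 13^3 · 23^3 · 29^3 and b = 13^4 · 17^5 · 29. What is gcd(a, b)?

min exponent per shared prime: 13^3 · 29 = 63713

63713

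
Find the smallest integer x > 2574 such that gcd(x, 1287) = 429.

1287 = 429·3. Any x with gcd(x, 1287) = 429 is a multiple of 429, say 429s, with s coprime to 3.
Need s > 2574/429, so s ≥ 7. First s ≥ 7 with gcd(s, 3) = 1 is s = 7. Thus x = 429·7 = 3003.

3003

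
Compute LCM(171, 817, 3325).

171 = 3² · 19; 817 = 19 · 43; 3325 = 5² · 7 · 19
lcm takes max exponent of each prime: 3² · 5² · 7 · 19 · 43 = 1286775

1286775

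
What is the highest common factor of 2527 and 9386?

361

2527 = 7 · 19²
9386 = 2 · 13 · 19²
Common: 19² = 361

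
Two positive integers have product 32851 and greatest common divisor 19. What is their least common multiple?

Since gcd(p,q)·lcm(p,q) = pq, lcm = 32851/19 = 1729.

1729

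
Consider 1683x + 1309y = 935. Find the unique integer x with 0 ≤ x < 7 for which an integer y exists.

6

Euclid: 1683 = 1·1309 + 374; 1309 = 3·374 + 187; 374 = 2·187 + 0 → gcd = 187; 935 = 187·5.
Back-substitution yields 1683·(-3) + 1309·(4) = 187, so one solution is x = -3·5 = -15, y = 4·5 = 20.
Solutions in x differ by 1309/187 = 7; the one in [0, 7) is -15 mod 7 = 6.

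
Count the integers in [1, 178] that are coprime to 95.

135

95 = 5·19. Inclusion–exclusion on these primes:
178 − ⌊178/5⌋ − ⌊178/19⌋ + ⌊178/95⌋ = 135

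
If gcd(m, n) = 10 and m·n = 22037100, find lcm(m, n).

Since gcd(m,n)·lcm(m,n) = mn, lcm = 22037100/10 = 2203710.

2203710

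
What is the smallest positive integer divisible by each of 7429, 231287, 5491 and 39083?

186021127369

7429 = 17 · 19 · 23; 231287 = 7 · 19 · 37 · 47; 5491 = 17² · 19; 39083 = 11² · 17 · 19
lcm takes max exponent of each prime: 7 · 11² · 17² · 19 · 23 · 37 · 47 = 186021127369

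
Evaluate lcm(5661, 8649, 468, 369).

5661 = 3² · 17 · 37; 8649 = 3² · 31²; 468 = 2² · 3² · 13; 369 = 3² · 41
lcm takes max exponent of each prime: 2² · 3² · 13 · 17 · 31² · 37 · 41 = 11598551172

11598551172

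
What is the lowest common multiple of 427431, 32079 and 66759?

427431 = 3 · 17³ · 29; 32079 = 3 · 17² · 37; 66759 = 3 · 7 · 11 · 17²
lcm takes max exponent of each prime: 3 · 7 · 11 · 17³ · 29 · 37 = 1217750919

1217750919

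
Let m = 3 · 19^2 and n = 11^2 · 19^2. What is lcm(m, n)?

max exponent per prime: 3 · 11^2 · 19^2 = 131043

131043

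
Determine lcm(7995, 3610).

5772390

7995 = 3 · 5 · 13 · 41; 3610 = 2 · 5 · 19²
max exponents: 2 · 3 · 5 · 13 · 19² · 41 = 5772390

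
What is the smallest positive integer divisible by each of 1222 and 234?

10998

1222 = 2 · 13 · 47; 234 = 2 · 3² · 13
max exponents: 2 · 3² · 13 · 47 = 10998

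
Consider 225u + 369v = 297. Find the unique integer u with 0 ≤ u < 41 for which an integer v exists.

Reduce mod 369: 225u ≡ 297 (mod 369). With g = gcd(225, 369) = 9 dividing 297, divide through: 25u ≡ 33 (mod 41).
Since gcd(25, 41) = 1, u ≡ 33·(25)⁻¹ ≡ 21 (mod 41). Smallest non-negative: 21.

21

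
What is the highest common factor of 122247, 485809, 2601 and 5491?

gcd(122247, 485809): 485809 = 3·122247 + 119068; 122247 = 1·119068 + 3179; 119068 = 37·3179 + 1445; 3179 = 2·1445 + 289; 1445 = 5·289 + 0 → 289
gcd(289, 2601): 2601 = 9·289 + 0 → 289
gcd(289, 5491): 5491 = 19·289 + 0 → 289

289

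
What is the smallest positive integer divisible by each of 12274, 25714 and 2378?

187632306602

12274 = 2 · 17 · 19²; 25714 = 2 · 13 · 23 · 43; 2378 = 2 · 29 · 41
lcm takes max exponent of each prime: 2 · 13 · 17 · 19² · 23 · 29 · 41 · 43 = 187632306602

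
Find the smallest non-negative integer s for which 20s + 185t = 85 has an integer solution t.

gcd(20, 185) = 5 (Euclid: 185 = 9·20 + 5; 20 = 4·5 + 0), and 5 | 85.
Extended Euclid: 20·(-9) + 185·(1) = 5. Scale by 17: s₀ = -153.
General solution s = s₀ + 37k; reducing mod 37 gives s = 32 (and t = -3).

32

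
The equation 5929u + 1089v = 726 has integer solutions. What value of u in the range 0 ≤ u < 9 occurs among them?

6

Reduce mod 1089: 5929u ≡ 726 (mod 1089). With g = gcd(5929, 1089) = 121 dividing 726, divide through: 49u ≡ 6 (mod 9).
Since gcd(49, 9) = 1, u ≡ 6·(49)⁻¹ ≡ 6 (mod 9). Smallest non-negative: 6.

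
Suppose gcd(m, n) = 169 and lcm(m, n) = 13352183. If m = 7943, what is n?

284089

Using mn = gcd(m,n)·lcm(m,n) = 169·13352183 = 2256518927, we get n = 2256518927/7943 = 284089.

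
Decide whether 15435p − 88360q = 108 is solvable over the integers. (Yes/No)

gcd(15435, 88360): 88360 = 5·15435 + 11185; 15435 = 1·11185 + 4250; 11185 = 2·4250 + 2685; 4250 = 1·2685 + 1565; 2685 = 1·1565 + 1120; 1565 = 1·1120 + 445; 1120 = 2·445 + 230; 445 = 1·230 + 215; 230 = 1·215 + 15; 215 = 14·15 + 5; 15 = 3·5 + 0 → 5
5 does not divide 108, so a solution does not exist.

No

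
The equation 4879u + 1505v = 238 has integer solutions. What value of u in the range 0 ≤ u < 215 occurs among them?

Euclid: 4879 = 3·1505 + 364; 1505 = 4·364 + 49; 364 = 7·49 + 21; 49 = 2·21 + 7; 21 = 3·7 + 0 → gcd = 7; 238 = 7·34.
Back-substitution yields 4879·(-62) + 1505·(201) = 7, so one solution is u = -62·34 = -2108, v = 201·34 = 6834.
Solutions in u differ by 1505/7 = 215; the one in [0, 215) is -2108 mod 215 = 42.

42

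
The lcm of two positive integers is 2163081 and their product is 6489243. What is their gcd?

3

gcd·lcm = product, so gcd = 6489243/2163081 = 3.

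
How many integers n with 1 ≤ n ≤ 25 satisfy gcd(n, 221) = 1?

23

221 = 13·17. Inclusion–exclusion on these primes:
25 − ⌊25/13⌋ − ⌊25/17⌋ + ⌊25/221⌋ = 23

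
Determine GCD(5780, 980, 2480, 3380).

5780 = 2² · 5 · 17²; 980 = 2² · 5 · 7²; 2480 = 2⁴ · 5 · 31; 3380 = 2² · 5 · 13²
gcd takes min exponent of each prime: 2² · 5 = 20

20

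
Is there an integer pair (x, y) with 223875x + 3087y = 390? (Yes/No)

No

gcd(223875, 3087): 223875 = 72·3087 + 1611; 3087 = 1·1611 + 1476; 1611 = 1·1476 + 135; 1476 = 10·135 + 126; 135 = 1·126 + 9; 126 = 14·9 + 0 → 9
9 does not divide 390, so a solution does not exist.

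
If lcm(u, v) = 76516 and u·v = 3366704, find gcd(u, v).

44

gcd·lcm = product, so gcd = 3366704/76516 = 44.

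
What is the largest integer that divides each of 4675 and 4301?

187

4675 = 5² · 11 · 17
4301 = 11 · 17 · 23
Common: 11 · 17 = 187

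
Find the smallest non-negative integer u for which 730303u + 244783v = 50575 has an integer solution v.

48

Reduce mod 244783: 730303u ≡ 50575 (mod 244783). With g = gcd(730303, 244783) = 2023 dividing 50575, divide through: 361u ≡ 25 (mod 121).
Since gcd(361, 121) = 1, u ≡ 25·(361)⁻¹ ≡ 48 (mod 121). Smallest non-negative: 48.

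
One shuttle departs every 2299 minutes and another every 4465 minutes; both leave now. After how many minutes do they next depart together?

540265

2299 = 11² · 19; 4465 = 5 · 19 · 47
max exponents: 5 · 11² · 19 · 47 = 540265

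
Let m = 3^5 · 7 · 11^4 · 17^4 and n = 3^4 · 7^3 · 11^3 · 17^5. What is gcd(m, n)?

63031377717

min exponent per shared prime: 3^4 · 7 · 11^3 · 17^4 = 63031377717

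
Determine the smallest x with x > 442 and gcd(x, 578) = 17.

459

578 = 17·34. Any x with gcd(x, 578) = 17 is a multiple of 17, say 17s, with s coprime to 34.
Need s > 442/17, so s ≥ 27. First s ≥ 27 with gcd(s, 34) = 1 is s = 27. Thus x = 17·27 = 459.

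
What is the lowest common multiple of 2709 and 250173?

10757439

2709 = 3² · 7 · 43; 250173 = 3² · 7 · 11 · 19²
max exponents: 3² · 7 · 11 · 19² · 43 = 10757439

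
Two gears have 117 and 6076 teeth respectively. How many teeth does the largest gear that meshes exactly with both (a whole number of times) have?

1

Euclid: 6076 = 51·117 + 109; 117 = 1·109 + 8; 109 = 13·8 + 5; 8 = 1·5 + 3; 5 = 1·3 + 2; 3 = 1·2 + 1; 2 = 2·1 + 0. Last nonzero remainder: 1.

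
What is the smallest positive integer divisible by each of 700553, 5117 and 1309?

331361569

700553 = 7² · 17 · 29²; 5117 = 7 · 17 · 43; 1309 = 7 · 11 · 17
lcm takes max exponent of each prime: 7² · 11 · 17 · 29² · 43 = 331361569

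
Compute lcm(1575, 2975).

1575 = 3² · 5² · 7; 2975 = 5² · 7 · 17
max exponents: 3² · 5² · 7 · 17 = 26775

26775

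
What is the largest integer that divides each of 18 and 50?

Euclid: 50 = 2·18 + 14; 18 = 1·14 + 4; 14 = 3·4 + 2; 4 = 2·2 + 0. Last nonzero remainder: 2.

2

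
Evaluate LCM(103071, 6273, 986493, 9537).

45857147821353

103071 = 3 · 17 · 43 · 47; 6273 = 3² · 17 · 41; 986493 = 3 · 17 · 23 · 29²; 9537 = 3 · 11 · 17²
lcm takes max exponent of each prime: 3² · 11 · 17² · 23 · 29² · 41 · 43 · 47 = 45857147821353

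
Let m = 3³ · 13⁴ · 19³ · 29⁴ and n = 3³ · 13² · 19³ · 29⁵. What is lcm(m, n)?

108489564471796677

max exponent per prime: 3³ · 13⁴ · 19³ · 29⁵ = 108489564471796677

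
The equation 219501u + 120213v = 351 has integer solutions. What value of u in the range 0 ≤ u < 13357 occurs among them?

gcd(219501, 120213) = 9 (Euclid: 219501 = 1·120213 + 99288; 120213 = 1·99288 + 20925; 99288 = 4·20925 + 15588; 20925 = 1·15588 + 5337; 15588 = 2·5337 + 4914; 5337 = 1·4914 + 423; 4914 = 11·423 + 261; 423 = 1·261 + 162; 261 = 1·162 + 99; 162 = 1·99 + 63; 99 = 1·63 + 36; 63 = 1·36 + 27; 36 = 1·27 + 9; 27 = 3·9 + 0), and 9 | 351.
Extended Euclid: 219501·(3694) + 120213·(-6745) = 9. Scale by 39: u₀ = 144066.
General solution u = u₀ + 13357t; reducing mod 13357 gives u = 10496 (and v = -19165).

10496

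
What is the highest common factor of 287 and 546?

Euclid: 546 = 1·287 + 259; 287 = 1·259 + 28; 259 = 9·28 + 7; 28 = 4·7 + 0. Last nonzero remainder: 7.

7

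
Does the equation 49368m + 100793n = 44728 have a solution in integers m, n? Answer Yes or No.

gcd(49368, 100793): 100793 = 2·49368 + 2057; 49368 = 24·2057 + 0 → 2057
2057 does not divide 44728, so a solution does not exist.

No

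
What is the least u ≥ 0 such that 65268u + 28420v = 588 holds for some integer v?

81

Reduce mod 28420: 65268u ≡ 588 (mod 28420). With g = gcd(65268, 28420) = 196 dividing 588, divide through: 333u ≡ 3 (mod 145).
Since gcd(333, 145) = 1, u ≡ 3·(333)⁻¹ ≡ 81 (mod 145). Smallest non-negative: 81.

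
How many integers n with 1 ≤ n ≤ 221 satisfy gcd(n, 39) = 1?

Prime factors of 39: 3, 13. Count integers ≤ 221 divisible by none of them.
By inclusion–exclusion: 221 − ⌊221/3⌋ − ⌊221/13⌋ + ⌊221/39⌋ = 136.

136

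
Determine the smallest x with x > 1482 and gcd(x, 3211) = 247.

Multiples of 247 above 1482: 247·7, 247·8, … . Need the cofactor coprime to 3211/247 = 13.
Checking s = 7, 8, … the first with gcd(s, 13) = 1 is s = 7, giving 1729.

1729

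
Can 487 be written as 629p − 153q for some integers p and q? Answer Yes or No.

gcd(629, 153): 629 = 4·153 + 17; 153 = 9·17 + 0 → 17
17 does not divide 487, so a solution does not exist.

No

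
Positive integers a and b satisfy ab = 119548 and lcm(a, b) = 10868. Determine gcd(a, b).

11

From gcd × lcm = ab: gcd = 119548 / 10868 = 11.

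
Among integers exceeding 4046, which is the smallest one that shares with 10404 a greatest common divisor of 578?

10404 = 578·18. Any m with gcd(m, 10404) = 578 is a multiple of 578, say 578s, with s coprime to 18.
Need s > 4046/578, so s ≥ 8. First s ≥ 8 with gcd(s, 18) = 1 is s = 11. Thus m = 578·11 = 6358.

6358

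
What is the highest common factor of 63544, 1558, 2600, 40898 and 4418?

gcd(63544, 1558): 63544 = 40·1558 + 1224; 1558 = 1·1224 + 334; 1224 = 3·334 + 222; 334 = 1·222 + 112; 222 = 1·112 + 110; 112 = 1·110 + 2; 110 = 55·2 + 0 → 2
gcd(2, 2600): 2600 = 1300·2 + 0 → 2
gcd(2, 40898): 40898 = 20449·2 + 0 → 2
gcd(2, 4418): 4418 = 2209·2 + 0 → 2

2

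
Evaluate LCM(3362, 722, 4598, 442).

3362 = 2 · 41²; 722 = 2 · 19²; 4598 = 2 · 11² · 19; 442 = 2 · 13 · 17
lcm takes max exponent of each prime: 2 · 11² · 13 · 17 · 19² · 41² = 32455070362

32455070362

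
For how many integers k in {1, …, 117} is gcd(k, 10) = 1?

Prime factors of 10: 2, 5. Count integers ≤ 117 divisible by none of them.
By inclusion–exclusion: 117 − ⌊117/2⌋ − ⌊117/5⌋ + ⌊117/10⌋ = 47.

47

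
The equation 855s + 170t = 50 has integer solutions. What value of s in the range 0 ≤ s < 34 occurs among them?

gcd(855, 170) = 5 (Euclid: 855 = 5·170 + 5; 170 = 34·5 + 0), and 5 | 50.
Extended Euclid: 855·(1) + 170·(-5) = 5. Scale by 10: s₀ = 10.
General solution s = s₀ + 34k; reducing mod 34 gives s = 10 (and t = -50).

10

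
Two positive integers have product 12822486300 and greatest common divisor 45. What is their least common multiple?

Since gcd(a,b)·lcm(a,b) = ab, lcm = 12822486300/45 = 284944140.

284944140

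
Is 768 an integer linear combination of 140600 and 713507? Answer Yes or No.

No

gcd(140600, 713507): 713507 = 5·140600 + 10507; 140600 = 13·10507 + 4009; 10507 = 2·4009 + 2489; 4009 = 1·2489 + 1520; 2489 = 1·1520 + 969; 1520 = 1·969 + 551; 969 = 1·551 + 418; 551 = 1·418 + 133; 418 = 3·133 + 19; 133 = 7·19 + 0 → 19
19 does not divide 768, so a solution does not exist.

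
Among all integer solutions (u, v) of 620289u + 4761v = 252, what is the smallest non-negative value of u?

Euclid: 620289 = 130·4761 + 1359; 4761 = 3·1359 + 684; 1359 = 1·684 + 675; 684 = 1·675 + 9; 675 = 75·9 + 0 → gcd = 9; 252 = 9·28.
Back-substitution yields 620289·(-7) + 4761·(912) = 9, so one solution is u = -7·28 = -196, v = 912·28 = 25536.
Solutions in u differ by 4761/9 = 529; the one in [0, 529) is -196 mod 529 = 333.

333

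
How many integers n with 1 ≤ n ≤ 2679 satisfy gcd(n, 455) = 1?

Prime factors of 455: 5, 7, 13. Count integers ≤ 2679 divisible by none of them.
By inclusion–exclusion: 2679 − ⌊2679/5⌋ − ⌊2679/7⌋ − ⌊2679/13⌋ + ⌊2679/35⌋ + ⌊2679/65⌋ + ⌊2679/91⌋ − ⌊2679/455⌋ = 1697.

1697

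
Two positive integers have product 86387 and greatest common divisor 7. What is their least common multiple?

12341

Since gcd(a,b)·lcm(a,b) = ab, lcm = 86387/7 = 12341.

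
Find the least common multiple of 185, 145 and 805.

863765

lcm(185, 145) = 185·145/gcd = 26825/5 = 5365
lcm(5365, 805) = 5365·805/gcd = 4318825/5 = 863765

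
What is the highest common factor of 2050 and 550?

50

2050 = 2 · 5² · 41
550 = 2 · 5² · 11
Common: 2 · 5² = 50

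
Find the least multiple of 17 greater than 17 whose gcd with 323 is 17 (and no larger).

34

323 = 17·19. Any t with gcd(t, 323) = 17 is a multiple of 17, say 17s, with s coprime to 19.
Need s > 17/17, so s ≥ 2. First s ≥ 2 with gcd(s, 19) = 1 is s = 2. Thus t = 17·2 = 34.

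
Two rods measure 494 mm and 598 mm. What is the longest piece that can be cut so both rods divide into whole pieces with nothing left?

26

494 = 2 · 13 · 19
598 = 2 · 13 · 23
Common: 2 · 13 = 26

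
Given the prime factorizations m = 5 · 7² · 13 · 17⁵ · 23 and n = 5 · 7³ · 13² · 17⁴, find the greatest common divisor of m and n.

266014385

min exponent per shared prime: 5 · 7² · 13 · 17⁴ = 266014385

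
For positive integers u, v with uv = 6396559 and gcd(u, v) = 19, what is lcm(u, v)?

336661

gcd·lcm = product, so lcm = 6396559/19 = 336661.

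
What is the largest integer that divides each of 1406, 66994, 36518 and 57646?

gcd(1406, 66994): 66994 = 47·1406 + 912; 1406 = 1·912 + 494; 912 = 1·494 + 418; 494 = 1·418 + 76; 418 = 5·76 + 38; 76 = 2·38 + 0 → 38
gcd(38, 36518): 36518 = 961·38 + 0 → 38
gcd(38, 57646): 57646 = 1517·38 + 0 → 38

38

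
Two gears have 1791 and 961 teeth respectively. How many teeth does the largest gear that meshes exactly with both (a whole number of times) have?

Euclid: 1791 = 1·961 + 830; 961 = 1·830 + 131; 830 = 6·131 + 44; 131 = 2·44 + 43; 44 = 1·43 + 1; 43 = 43·1 + 0. Last nonzero remainder: 1.

1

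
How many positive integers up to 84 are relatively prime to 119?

Prime factors of 119: 7, 17. Count integers ≤ 84 divisible by none of them.
By inclusion–exclusion: 84 − ⌊84/7⌋ − ⌊84/17⌋ + ⌊84/119⌋ = 68.

68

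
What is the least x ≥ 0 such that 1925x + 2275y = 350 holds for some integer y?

12

Reduce mod 2275: 1925x ≡ 350 (mod 2275). With g = gcd(1925, 2275) = 175 dividing 350, divide through: 11x ≡ 2 (mod 13).
Since gcd(11, 13) = 1, x ≡ 2·(11)⁻¹ ≡ 12 (mod 13). Smallest non-negative: 12.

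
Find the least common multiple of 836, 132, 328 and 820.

1028280

lcm(836, 132) = 836·132/gcd = 110352/44 = 2508
lcm(2508, 328) = 2508·328/gcd = 822624/4 = 205656
lcm(205656, 820) = 205656·820/gcd = 168637920/164 = 1028280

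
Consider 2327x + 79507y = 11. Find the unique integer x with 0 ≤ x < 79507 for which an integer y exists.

Reduce mod 79507: 2327x ≡ 11 (mod 79507). With g = gcd(2327, 79507) = 1 dividing 11, divide through: 2327x ≡ 11 (mod 79507).
Since gcd(2327, 79507) = 1, x ≡ 11·(2327)⁻¹ ≡ 11036 (mod 79507). Smallest non-negative: 11036.

11036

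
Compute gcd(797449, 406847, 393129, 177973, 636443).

361

gcd(797449, 406847): 797449 = 1·406847 + 390602; 406847 = 1·390602 + 16245; 390602 = 24·16245 + 722; 16245 = 22·722 + 361; 722 = 2·361 + 0 → 361
gcd(361, 393129): 393129 = 1089·361 + 0 → 361
gcd(361, 177973): 177973 = 493·361 + 0 → 361
gcd(361, 636443): 636443 = 1763·361 + 0 → 361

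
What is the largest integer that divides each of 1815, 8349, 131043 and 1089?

1815 = 3 · 5 · 11²; 8349 = 3 · 11² · 23; 131043 = 3 · 11² · 19²; 1089 = 3² · 11²
gcd takes min exponent of each prime: 3 · 11² = 363

363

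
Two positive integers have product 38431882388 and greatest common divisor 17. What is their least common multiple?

For any two positive integers, gcd × lcm equals their product. Hence lcm = 38431882388 / 17 = 2260698964.

2260698964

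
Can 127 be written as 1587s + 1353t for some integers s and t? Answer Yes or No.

gcd(1587, 1353): 1587 = 1·1353 + 234; 1353 = 5·234 + 183; 234 = 1·183 + 51; 183 = 3·51 + 30; 51 = 1·30 + 21; 30 = 1·21 + 9; 21 = 2·9 + 3; 9 = 3·3 + 0 → 3
3 does not divide 127, so a solution does not exist.

No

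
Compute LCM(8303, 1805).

8303 = 19² · 23; 1805 = 5 · 19²
max exponents: 5 · 19² · 23 = 41515

41515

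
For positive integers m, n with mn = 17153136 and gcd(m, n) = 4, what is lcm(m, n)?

4288284

For any two positive integers, gcd × lcm equals their product. Hence lcm = 17153136 / 4 = 4288284.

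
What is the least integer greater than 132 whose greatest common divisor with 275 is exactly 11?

275 = 11·25. Any k with gcd(k, 275) = 11 is a multiple of 11, say 11s, with s coprime to 25.
Need s > 132/11, so s ≥ 13. First s ≥ 13 with gcd(s, 25) = 1 is s = 13. Thus k = 11·13 = 143.

143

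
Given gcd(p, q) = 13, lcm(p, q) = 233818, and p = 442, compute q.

Using pq = gcd(p,q)·lcm(p,q) = 13·233818 = 3039634, we get q = 3039634/442 = 6877.

6877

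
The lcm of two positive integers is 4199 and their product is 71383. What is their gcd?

From gcd × lcm = uv: gcd = 71383 / 4199 = 17.

17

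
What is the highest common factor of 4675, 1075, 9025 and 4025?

25

4675 = 5² · 11 · 17; 1075 = 5² · 43; 9025 = 5² · 19²; 4025 = 5² · 7 · 23
gcd takes min exponent of each prime: 5² = 25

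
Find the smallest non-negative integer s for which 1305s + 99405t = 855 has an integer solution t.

gcd(1305, 99405) = 45 (Euclid: 99405 = 76·1305 + 225; 1305 = 5·225 + 180; 225 = 1·180 + 45; 180 = 4·45 + 0), and 45 | 855.
Extended Euclid: 1305·(-457) + 99405·(6) = 45. Scale by 19: s₀ = -8683.
General solution s = s₀ + 2209k; reducing mod 2209 gives s = 153 (and t = -2).

153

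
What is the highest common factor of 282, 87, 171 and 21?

3

gcd(282, 87): 282 = 3·87 + 21; 87 = 4·21 + 3; 21 = 7·3 + 0 → 3
gcd(3, 171): 171 = 57·3 + 0 → 3
gcd(3, 21): 21 = 7·3 + 0 → 3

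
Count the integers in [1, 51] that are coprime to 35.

35

Prime factors of 35: 5, 7. Count integers ≤ 51 divisible by none of them.
By inclusion–exclusion: 51 − ⌊51/5⌋ − ⌊51/7⌋ + ⌊51/35⌋ = 35.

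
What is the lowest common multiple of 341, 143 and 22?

lcm(341, 143) = 341·143/gcd = 48763/11 = 4433
lcm(4433, 22) = 4433·22/gcd = 97526/11 = 8866

8866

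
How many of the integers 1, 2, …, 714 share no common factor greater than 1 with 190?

Prime factors of 190: 2, 5, 19. Count integers ≤ 714 divisible by none of them.
By inclusion–exclusion: 714 − ⌊714/2⌋ − ⌊714/5⌋ − ⌊714/19⌋ + ⌊714/10⌋ + ⌊714/38⌋ + ⌊714/95⌋ − ⌊714/190⌋ = 271.

271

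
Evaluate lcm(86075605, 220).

344302420

86075605 = 5 · 7² · 11 · 19 · 41²; 220 = 2² · 5 · 11
max exponents: 2² · 5 · 7² · 11 · 19 · 41² = 344302420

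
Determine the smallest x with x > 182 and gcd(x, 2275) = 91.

2275 = 91·25. Any x with gcd(x, 2275) = 91 is a multiple of 91, say 91s, with s coprime to 25.
Need s > 182/91, so s ≥ 3. First s ≥ 3 with gcd(s, 25) = 1 is s = 3. Thus x = 91·3 = 273.

273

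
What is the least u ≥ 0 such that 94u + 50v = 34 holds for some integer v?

11

gcd(94, 50) = 2 (Euclid: 94 = 1·50 + 44; 50 = 1·44 + 6; 44 = 7·6 + 2; 6 = 3·2 + 0), and 2 | 34.
Extended Euclid: 94·(8) + 50·(-15) = 2. Scale by 17: u₀ = 136.
General solution u = u₀ + 25t; reducing mod 25 gives u = 11 (and v = -20).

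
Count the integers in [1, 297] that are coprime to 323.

265

323 = 17·19. Inclusion–exclusion on these primes:
297 − ⌊297/17⌋ − ⌊297/19⌋ + ⌊297/323⌋ = 265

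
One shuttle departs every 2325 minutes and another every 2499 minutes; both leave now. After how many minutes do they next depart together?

2325 = 3 · 5² · 31; 2499 = 3 · 7² · 17
max exponents: 3 · 5² · 7² · 17 · 31 = 1936725

1936725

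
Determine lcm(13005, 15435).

13005 = 3² · 5 · 17²; 15435 = 3² · 5 · 7³
max exponents: 3² · 5 · 7³ · 17² = 4460715

4460715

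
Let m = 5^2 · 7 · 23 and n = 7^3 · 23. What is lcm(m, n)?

197225

max exponent per prime: 5^2 · 7^3 · 23 = 197225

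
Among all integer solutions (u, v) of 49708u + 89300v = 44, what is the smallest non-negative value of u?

Euclid: 89300 = 1·49708 + 39592; 49708 = 1·39592 + 10116; 39592 = 3·10116 + 9244; 10116 = 1·9244 + 872; 9244 = 10·872 + 524; 872 = 1·524 + 348; 524 = 1·348 + 176; 348 = 1·176 + 172; 176 = 1·172 + 4; 172 = 43·4 + 0 → gcd = 4; 44 = 4·11.
Back-substitution yields 49708·(-512) + 89300·(285) = 4, so one solution is u = -512·11 = -5632, v = 285·11 = 3135.
Solutions in u differ by 89300/4 = 22325; the one in [0, 22325) is -5632 mod 22325 = 16693.

16693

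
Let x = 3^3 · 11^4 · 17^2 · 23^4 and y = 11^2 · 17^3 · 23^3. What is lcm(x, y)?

543491320696731

max exponent per prime: 3^3 · 11^4 · 17^3 · 23^4 = 543491320696731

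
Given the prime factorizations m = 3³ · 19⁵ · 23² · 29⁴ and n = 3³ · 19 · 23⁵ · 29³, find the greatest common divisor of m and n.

min exponent per shared prime: 3³ · 19 · 23² · 29³ = 6618613653

6618613653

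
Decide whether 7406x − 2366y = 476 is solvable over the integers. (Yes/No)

By Bézout, 7406x − 2366y = 476 has integer solutions iff gcd(7406, 2366) | 476.
Euclid: 7406 = 3·2366 + 308; 2366 = 7·308 + 210; 308 = 1·210 + 98; 210 = 2·98 + 14; 98 = 7·14 + 0. gcd = 14; 476 mod 14 = 0. Yes.

Yes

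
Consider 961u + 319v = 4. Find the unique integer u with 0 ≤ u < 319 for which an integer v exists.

Reduce mod 319: 961u ≡ 4 (mod 319). With g = gcd(961, 319) = 1 dividing 4, divide through: 961u ≡ 4 (mod 319).
Since gcd(961, 319) = 1, u ≡ 4·(961)⁻¹ ≡ 1 (mod 319). Smallest non-negative: 1.

1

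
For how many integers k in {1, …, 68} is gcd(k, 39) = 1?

42

39 = 3·13. Inclusion–exclusion on these primes:
68 − ⌊68/3⌋ − ⌊68/13⌋ + ⌊68/39⌋ = 42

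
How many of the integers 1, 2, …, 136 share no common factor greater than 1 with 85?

85 = 5·17. Inclusion–exclusion on these primes:
136 − ⌊136/5⌋ − ⌊136/17⌋ + ⌊136/85⌋ = 102

102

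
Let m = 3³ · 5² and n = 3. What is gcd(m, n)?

min exponent per shared prime: 3 = 3

3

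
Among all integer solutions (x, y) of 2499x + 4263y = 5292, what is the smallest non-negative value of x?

26

gcd(2499, 4263) = 147 (Euclid: 4263 = 1·2499 + 1764; 2499 = 1·1764 + 735; 1764 = 2·735 + 294; 735 = 2·294 + 147; 294 = 2·147 + 0), and 147 | 5292.
Extended Euclid: 2499·(12) + 4263·(-7) = 147. Scale by 36: x₀ = 432.
General solution x = x₀ + 29t; reducing mod 29 gives x = 26 (and y = -14).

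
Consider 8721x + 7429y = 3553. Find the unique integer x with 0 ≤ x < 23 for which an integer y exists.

20

Reduce mod 7429: 8721x ≡ 3553 (mod 7429). With g = gcd(8721, 7429) = 323 dividing 3553, divide through: 27x ≡ 11 (mod 23).
Since gcd(27, 23) = 1, x ≡ 11·(27)⁻¹ ≡ 20 (mod 23). Smallest non-negative: 20.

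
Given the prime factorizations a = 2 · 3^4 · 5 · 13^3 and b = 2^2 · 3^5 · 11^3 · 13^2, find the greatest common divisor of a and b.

min exponent per shared prime: 2 · 3^4 · 13^2 = 27378

27378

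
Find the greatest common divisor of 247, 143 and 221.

247 = 13 · 19; 143 = 11 · 13; 221 = 13 · 17
gcd takes min exponent of each prime: 13 = 13

13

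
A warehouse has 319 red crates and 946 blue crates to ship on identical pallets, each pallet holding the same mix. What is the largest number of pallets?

319 = 11 · 29
946 = 2 · 11 · 43
Common: 11 = 11

11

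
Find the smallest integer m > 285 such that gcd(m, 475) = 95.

380

Multiples of 95 above 285: 95·4, 95·5, … . Need the cofactor coprime to 475/95 = 5.
Checking s = 4, 5, … the first with gcd(s, 5) = 1 is s = 4, giving 380.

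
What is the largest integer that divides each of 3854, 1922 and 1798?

2

3854 = 2 · 41 · 47; 1922 = 2 · 31²; 1798 = 2 · 29 · 31
gcd takes min exponent of each prime: 2 = 2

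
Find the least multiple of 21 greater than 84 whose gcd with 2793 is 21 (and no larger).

105

2793 = 21·133. Any m with gcd(m, 2793) = 21 is a multiple of 21, say 21s, with s coprime to 133.
Need s > 84/21, so s ≥ 5. First s ≥ 5 with gcd(s, 133) = 1 is s = 5. Thus m = 21·5 = 105.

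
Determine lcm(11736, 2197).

11736 = 2³ · 3² · 163; 2197 = 13³
max exponents: 2³ · 3² · 13³ · 163 = 25783992

25783992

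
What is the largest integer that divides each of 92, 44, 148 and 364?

gcd(92, 44): 92 = 2·44 + 4; 44 = 11·4 + 0 → 4
gcd(4, 148): 148 = 37·4 + 0 → 4
gcd(4, 364): 364 = 91·4 + 0 → 4

4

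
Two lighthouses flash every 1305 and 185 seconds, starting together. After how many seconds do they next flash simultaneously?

gcd first: 1305 = 7·185 + 10; 185 = 18·10 + 5; 10 = 2·5 + 0 → gcd = 5
lcm = 1305·185/gcd = 241425/5 = 48285

48285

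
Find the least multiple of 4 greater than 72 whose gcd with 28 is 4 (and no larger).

76

Multiples of 4 above 72: 4·19, 4·20, … . Need the cofactor coprime to 28/4 = 7.
Checking s = 19, 20, … the first with gcd(s, 7) = 1 is s = 19, giving 76.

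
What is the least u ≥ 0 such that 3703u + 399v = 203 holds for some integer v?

41

Reduce mod 399: 3703u ≡ 203 (mod 399). With g = gcd(3703, 399) = 7 dividing 203, divide through: 529u ≡ 29 (mod 57).
Since gcd(529, 57) = 1, u ≡ 29·(529)⁻¹ ≡ 41 (mod 57). Smallest non-negative: 41.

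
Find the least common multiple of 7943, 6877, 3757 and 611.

1214333783

7943 = 13² · 47; 6877 = 13 · 23²; 3757 = 13 · 17²; 611 = 13 · 47
lcm takes max exponent of each prime: 13² · 17² · 23² · 47 = 1214333783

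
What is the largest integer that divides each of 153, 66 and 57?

3

gcd(153, 66): 153 = 2·66 + 21; 66 = 3·21 + 3; 21 = 7·3 + 0 → 3
gcd(3, 57): 57 = 19·3 + 0 → 3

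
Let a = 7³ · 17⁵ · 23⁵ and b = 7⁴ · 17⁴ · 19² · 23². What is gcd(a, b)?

15154634887

min exponent per shared prime: 7³ · 17⁴ · 23² = 15154634887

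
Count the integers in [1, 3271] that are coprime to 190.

1240

190 = 2·5·19. Inclusion–exclusion on these primes:
3271 − ⌊3271/2⌋ − ⌊3271/5⌋ − ⌊3271/19⌋ + ⌊3271/10⌋ + ⌊3271/38⌋ + ⌊3271/95⌋ − ⌊3271/190⌋ = 1240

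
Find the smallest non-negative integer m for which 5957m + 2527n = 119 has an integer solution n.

Euclid: 5957 = 2·2527 + 903; 2527 = 2·903 + 721; 903 = 1·721 + 182; 721 = 3·182 + 175; 182 = 1·175 + 7; 175 = 25·7 + 0 → gcd = 7; 119 = 7·17.
Back-substitution yields 5957·(14) + 2527·(-33) = 7, so one solution is m = 14·17 = 238, n = -33·17 = -561.
Solutions in m differ by 2527/7 = 361; the one in [0, 361) is 238 mod 361 = 238.

238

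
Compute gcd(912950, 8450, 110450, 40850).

50

gcd(912950, 8450): 912950 = 108·8450 + 350; 8450 = 24·350 + 50; 350 = 7·50 + 0 → 50
gcd(50, 110450): 110450 = 2209·50 + 0 → 50
gcd(50, 40850): 40850 = 817·50 + 0 → 50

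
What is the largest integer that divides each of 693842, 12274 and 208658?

722

693842 = 2 · 19² · 31²; 12274 = 2 · 17 · 19²; 208658 = 2 · 17² · 19²
gcd takes min exponent of each prime: 2 · 19² = 722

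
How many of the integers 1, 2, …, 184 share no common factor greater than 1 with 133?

133 = 7·19. Inclusion–exclusion on these primes:
184 − ⌊184/7⌋ − ⌊184/19⌋ + ⌊184/133⌋ = 150

150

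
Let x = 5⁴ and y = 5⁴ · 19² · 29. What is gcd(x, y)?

625

min exponent per shared prime: 5⁴ = 625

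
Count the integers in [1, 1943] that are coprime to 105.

889

105 = 3·5·7. Inclusion–exclusion on these primes:
1943 − ⌊1943/3⌋ − ⌊1943/5⌋ − ⌊1943/7⌋ + ⌊1943/15⌋ + ⌊1943/21⌋ + ⌊1943/35⌋ − ⌊1943/105⌋ = 889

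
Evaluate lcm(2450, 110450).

2450 = 2 · 5² · 7²; 110450 = 2 · 5² · 47²
max exponents: 2 · 5² · 7² · 47² = 5412050

5412050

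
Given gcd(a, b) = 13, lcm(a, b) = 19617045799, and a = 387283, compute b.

658489

Using ab = gcd(a,b)·lcm(a,b) = 13·19617045799 = 255021595387, we get b = 255021595387/387283 = 658489.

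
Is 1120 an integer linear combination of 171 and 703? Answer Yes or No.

No

By Bézout, 171m − 703n = 1120 has integer solutions iff gcd(171, 703) | 1120.
Euclid: 703 = 4·171 + 19; 171 = 9·19 + 0. gcd = 19; 1120 mod 19 = 18. No.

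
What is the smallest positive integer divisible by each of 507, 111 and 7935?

49617555

507 = 3 · 13²; 111 = 3 · 37; 7935 = 3 · 5 · 23²
lcm takes max exponent of each prime: 3 · 5 · 13² · 23² · 37 = 49617555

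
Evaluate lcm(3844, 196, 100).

4708900

3844 = 2² · 31²; 196 = 2² · 7²; 100 = 2² · 5²
lcm takes max exponent of each prime: 2² · 5² · 7² · 31² = 4708900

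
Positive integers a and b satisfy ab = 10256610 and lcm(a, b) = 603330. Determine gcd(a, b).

17

From gcd × lcm = ab: gcd = 10256610 / 603330 = 17.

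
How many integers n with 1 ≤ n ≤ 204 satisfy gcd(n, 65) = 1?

Prime factors of 65: 5, 13. Count integers ≤ 204 divisible by none of them.
By inclusion–exclusion: 204 − ⌊204/5⌋ − ⌊204/13⌋ + ⌊204/65⌋ = 152.

152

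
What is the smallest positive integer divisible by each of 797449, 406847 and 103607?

36847725943

lcm(797449, 406847) = 797449·406847/gcd = 324439733303/361 = 898725023
lcm(898725023, 103607) = 898725023·103607/gcd = 93114203457961/2527 = 36847725943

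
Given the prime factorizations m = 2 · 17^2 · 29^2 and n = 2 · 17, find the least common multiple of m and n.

486098

max exponent per prime: 2 · 17^2 · 29^2 = 486098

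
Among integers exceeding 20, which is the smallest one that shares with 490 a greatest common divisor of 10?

Multiples of 10 above 20: 10·3, 10·4, … . Need the cofactor coprime to 490/10 = 49.
Checking s = 3, 4, … the first with gcd(s, 49) = 1 is s = 3, giving 30.

30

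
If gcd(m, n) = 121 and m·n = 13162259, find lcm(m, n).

For any two positive integers, gcd × lcm equals their product. Hence lcm = 13162259 / 121 = 108779.

108779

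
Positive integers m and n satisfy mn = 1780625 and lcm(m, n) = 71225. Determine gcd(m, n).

gcd·lcm = product, so gcd = 1780625/71225 = 25.

25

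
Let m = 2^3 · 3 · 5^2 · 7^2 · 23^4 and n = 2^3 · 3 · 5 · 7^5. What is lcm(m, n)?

2821972612200

max exponent per prime: 2^3 · 3 · 5^2 · 7^5 · 23^4 = 2821972612200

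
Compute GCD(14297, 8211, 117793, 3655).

gcd(14297, 8211): 14297 = 1·8211 + 6086; 8211 = 1·6086 + 2125; 6086 = 2·2125 + 1836; 2125 = 1·1836 + 289; 1836 = 6·289 + 102; 289 = 2·102 + 85; 102 = 1·85 + 17; 85 = 5·17 + 0 → 17
gcd(17, 117793): 117793 = 6929·17 + 0 → 17
gcd(17, 3655): 3655 = 215·17 + 0 → 17

17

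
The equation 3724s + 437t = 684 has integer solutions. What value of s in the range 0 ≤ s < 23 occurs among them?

gcd(3724, 437) = 19 (Euclid: 3724 = 8·437 + 228; 437 = 1·228 + 209; 228 = 1·209 + 19; 209 = 11·19 + 0), and 19 | 684.
Extended Euclid: 3724·(2) + 437·(-17) = 19. Scale by 36: s₀ = 72.
General solution s = s₀ + 23k; reducing mod 23 gives s = 3 (and t = -24).

3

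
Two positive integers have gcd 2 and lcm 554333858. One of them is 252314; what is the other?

Using uv = gcd(u,v)·lcm(u,v) = 2·554333858 = 1108667716, we get v = 1108667716/252314 = 4394.

4394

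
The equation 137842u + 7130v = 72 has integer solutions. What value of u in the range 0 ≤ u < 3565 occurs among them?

2531

gcd(137842, 7130) = 2 (Euclid: 137842 = 19·7130 + 2372; 7130 = 3·2372 + 14; 2372 = 169·14 + 6; 14 = 2·6 + 2; 6 = 3·2 + 0), and 2 | 72.
Extended Euclid: 137842·(-1019) + 7130·(19700) = 2. Scale by 36: u₀ = -36684.
General solution u = u₀ + 3565t; reducing mod 3565 gives u = 2531 (and v = -48931).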